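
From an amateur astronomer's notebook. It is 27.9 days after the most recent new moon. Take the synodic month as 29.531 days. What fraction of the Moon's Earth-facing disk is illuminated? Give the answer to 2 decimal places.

The Moon has covered 27.9/29.531 of its cycle, so θ ≈ 360° × 27.9/29.531 = 340.1°.
Illuminated fraction = (1 − cos 340.1°)/2 = (1 − 0.940)/2 ≈ 0.030.

0.03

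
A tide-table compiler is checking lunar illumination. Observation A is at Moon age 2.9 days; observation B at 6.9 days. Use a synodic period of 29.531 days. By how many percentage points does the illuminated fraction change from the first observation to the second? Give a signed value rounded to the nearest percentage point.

First observation: θ = 360°·2.9/29.531 = 35.4°, so f = 0.092.
Second observation: θ = 84.1°, f = 0.449.
Δf = 0.449 − 0.092 = +0.357, i.e. +36 pp.

+36 pp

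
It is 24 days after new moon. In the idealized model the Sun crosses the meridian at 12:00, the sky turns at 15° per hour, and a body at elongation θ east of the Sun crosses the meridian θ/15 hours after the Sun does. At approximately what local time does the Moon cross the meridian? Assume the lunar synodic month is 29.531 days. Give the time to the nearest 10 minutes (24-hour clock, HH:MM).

Phase angle: θ = 360°·(24 d)/(29.531 d) = 292.6°.
Delay after the Sun = 292.6° / (15°/h) ≈ 19.50 h.
12:00 + 19.505 h ≈ 07:30 → 07:30 to the nearest ten minutes.

07:30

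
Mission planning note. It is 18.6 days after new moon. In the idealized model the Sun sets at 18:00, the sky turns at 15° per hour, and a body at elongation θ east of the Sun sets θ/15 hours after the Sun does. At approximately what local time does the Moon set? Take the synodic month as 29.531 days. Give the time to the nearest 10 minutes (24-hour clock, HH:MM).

Phase angle: θ = 360°·(18.6 d)/(29.531 d) = 226.7°.
At 15° of sky rotation per hour, 226.7° corresponds to a 15.12 h lag.
18:00 + 15.116 h ≈ 09:07 → 09:10 to the nearest ten minutes.

09:10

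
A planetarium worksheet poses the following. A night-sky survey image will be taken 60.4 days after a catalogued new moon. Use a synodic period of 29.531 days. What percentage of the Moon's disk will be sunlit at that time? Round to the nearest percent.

2%

60.4 d spans 2 complete synodic months (2 × 29.531 = 59.06 d) plus 1.34 d.
Phase angle: θ = 360°·(1.34 d)/(29.531 d) = 16.3°.
With cos θ = 0.960, the lit fraction is (1 − 0.960)/2 ≈ 0.020, so 2%.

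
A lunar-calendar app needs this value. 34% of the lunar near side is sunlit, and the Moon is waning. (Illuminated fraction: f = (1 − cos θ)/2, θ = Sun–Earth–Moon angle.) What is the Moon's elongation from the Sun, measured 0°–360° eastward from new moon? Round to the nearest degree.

Invert f = (1 − cos θ)/2 to get cos θ = 1 − 2(0.34) = 0.320, hence θ₀ = arccos 0.320 = 71.3°.
A waning Moon lies in 180°–360°, so θ = 360° − 71.3° = 288.7°.

289°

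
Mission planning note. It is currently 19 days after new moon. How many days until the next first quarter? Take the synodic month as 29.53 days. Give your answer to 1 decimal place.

17.9 days

First quarter occurs at elongation 90°, i.e. at age 29.53 × 90/360 = 7.383 d.
Already past this cycle's first quarter; the next is at 7.383 + 29.53 = 36.913 d, so 36.913 − 19 = 17.913 days.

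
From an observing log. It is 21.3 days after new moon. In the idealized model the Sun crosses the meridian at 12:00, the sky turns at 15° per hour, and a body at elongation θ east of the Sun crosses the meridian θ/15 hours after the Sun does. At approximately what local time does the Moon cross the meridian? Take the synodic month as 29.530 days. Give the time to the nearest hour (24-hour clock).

05:00

The Moon has covered 21.3/29.530 of its cycle, so θ ≈ 360° × 21.3/29.530 = 259.7°.
At 15° of sky rotation per hour, 259.7° corresponds to a 17.31 h lag.
12:00 + 17.31 h ≈ 05:19 → 05:00 to the nearest hour.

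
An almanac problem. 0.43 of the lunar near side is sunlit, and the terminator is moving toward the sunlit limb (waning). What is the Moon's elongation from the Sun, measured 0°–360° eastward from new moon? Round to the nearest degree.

From f = (1 − cos θ)/2: cos θ = 1 − 2×0.43 = 0.140; arccos → 82.0°.
Since the Moon is past full (waning), take the reflex angle: θ = 360° − 82.0° = 278.0°.

278°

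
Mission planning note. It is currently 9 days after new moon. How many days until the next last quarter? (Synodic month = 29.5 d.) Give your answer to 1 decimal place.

13.1 days

Last quarter occurs at elongation 270°, i.e. at age 29.5 × 270/360 = 22.125 d.
So 13.125 days remain (22.125 − 9).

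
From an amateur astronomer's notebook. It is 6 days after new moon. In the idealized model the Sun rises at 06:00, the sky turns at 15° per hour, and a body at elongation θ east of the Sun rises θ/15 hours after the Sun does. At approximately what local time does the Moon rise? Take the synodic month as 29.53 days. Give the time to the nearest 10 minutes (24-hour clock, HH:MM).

10:50

Elongation θ = 360° × 6/29.53 ≈ 73.1°.
At 15° of sky rotation per hour, 73.1° corresponds to a 4.88 h lag.
06:00 + 4.876 h ≈ 10:53 → 10:50 to the nearest ten minutes.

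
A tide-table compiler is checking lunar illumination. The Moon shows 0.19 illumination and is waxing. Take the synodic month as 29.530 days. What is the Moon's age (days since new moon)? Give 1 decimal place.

4.2 days

cos θ = 1 − 2f = 0.620, giving a principal value of 51.7°.
Before full moon the principal value applies: θ = 51.7°.
That fraction of the synodic month is 51.7/360 × 29.530 d ≈ 4.24 d.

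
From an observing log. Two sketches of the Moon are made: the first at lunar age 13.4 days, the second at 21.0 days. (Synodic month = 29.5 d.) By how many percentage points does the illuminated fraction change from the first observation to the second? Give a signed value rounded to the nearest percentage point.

-36 percentage points

First observation: θ = 360°·13.4/29.5 = 163.5°, so f = 0.979.
Second observation: θ = 256.3°, f = 0.619.
Δf = 0.619 − 0.979 = -0.361, i.e. -36 pp.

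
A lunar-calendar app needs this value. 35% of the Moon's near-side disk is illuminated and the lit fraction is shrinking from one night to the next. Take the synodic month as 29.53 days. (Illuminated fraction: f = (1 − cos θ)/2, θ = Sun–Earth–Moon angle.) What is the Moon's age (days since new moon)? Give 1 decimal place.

23.6 days

cos θ = 1 − 2f = 0.300, giving a principal value of 72.5°.
A waning Moon lies in 180°–360°, so θ = 360° − 72.5° = 287.5°.
At 360°/29.53 d per day, 287.5° corresponds to 23.58 days.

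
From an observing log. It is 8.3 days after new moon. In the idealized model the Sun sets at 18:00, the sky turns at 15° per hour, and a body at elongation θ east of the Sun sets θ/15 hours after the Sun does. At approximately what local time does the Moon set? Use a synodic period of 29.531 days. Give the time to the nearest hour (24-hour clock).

01:00

The Moon has covered 8.3/29.531 of its cycle, so θ ≈ 360° × 8.3/29.531 = 101.2°.
At 15° of sky rotation per hour, 101.2° corresponds to a 6.75 h lag.
18:00 + 6.75 h ≈ 00:45 → 01:00 to the nearest hour.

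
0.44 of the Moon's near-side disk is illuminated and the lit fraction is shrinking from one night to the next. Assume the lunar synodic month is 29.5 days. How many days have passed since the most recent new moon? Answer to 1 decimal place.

From f = (1 − cos θ)/2: cos θ = 1 − 2×0.44 = 0.120; arccos → 83.1°.
Waning ⇒ past full, so θ = 360° − 83.1° = 276.9°.
Age = 29.5 × 276.9°/360° ≈ 22.69 days.

22.7 days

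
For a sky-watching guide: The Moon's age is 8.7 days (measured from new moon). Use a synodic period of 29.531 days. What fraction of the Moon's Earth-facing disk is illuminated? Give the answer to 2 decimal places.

Elongation θ = 360° × 8.7/29.531 ≈ 106.1°.
cos 106.1° = (-0.277), so f = (1 − (-0.277))/2 = 0.638.

0.64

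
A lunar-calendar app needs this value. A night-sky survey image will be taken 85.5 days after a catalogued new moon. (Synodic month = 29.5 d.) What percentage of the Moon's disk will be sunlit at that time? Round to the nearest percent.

10%

85.5/29.5 = 2.898 lunations, so 2 complete cycles and 26.50 d into the next.
Phase angle: θ = 360°·(26.50 d)/(29.5 d) = 323.4°.
With cos θ = 0.803, the lit fraction is (1 − 0.803)/2 ≈ 0.099, so 10%.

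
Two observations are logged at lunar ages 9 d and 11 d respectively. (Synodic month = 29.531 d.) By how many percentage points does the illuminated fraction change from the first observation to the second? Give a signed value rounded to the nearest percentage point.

First observation: θ = 360°·9/29.531 = 109.7°, so f = 0.669.
Second observation: θ = 134.1°, f = 0.848.
Δf = 0.848 − 0.669 = +0.179, i.e. +18 pp.

+18 pp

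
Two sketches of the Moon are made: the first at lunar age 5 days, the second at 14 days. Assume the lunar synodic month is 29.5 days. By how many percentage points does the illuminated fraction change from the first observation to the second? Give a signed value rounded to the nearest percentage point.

+74 percentage points

First observation: θ = 360°·5/29.5 = 61.0°, so f = 0.258.
Second observation: θ = 170.8°, f = 0.994.
Δf = 0.994 − 0.258 = +0.736, i.e. +74 pp.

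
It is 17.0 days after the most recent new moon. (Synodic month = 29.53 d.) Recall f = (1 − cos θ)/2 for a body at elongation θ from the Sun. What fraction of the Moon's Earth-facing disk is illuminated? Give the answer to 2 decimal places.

Phase angle: θ = 360°·(17.0 d)/(29.53 d) = 207.2°.
Illuminated fraction = (1 − cos 207.2°)/2 = (1 − (-0.889))/2 ≈ 0.945.

0.94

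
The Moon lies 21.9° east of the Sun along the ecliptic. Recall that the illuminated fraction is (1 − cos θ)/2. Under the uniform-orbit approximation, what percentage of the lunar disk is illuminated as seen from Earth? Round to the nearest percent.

Half-versine of 21.9°: (1 − 0.928)/2 = 0.036, i.e. 4%.

4%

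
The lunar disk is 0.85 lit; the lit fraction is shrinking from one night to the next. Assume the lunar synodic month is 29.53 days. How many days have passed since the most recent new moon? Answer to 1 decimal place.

Invert f = (1 − cos θ)/2 to get cos θ = 1 − 2(0.85) = -0.700, hence θ₀ = arccos -0.700 = 134.4°.
Since the Moon is past full (waning), take the reflex angle: θ = 360° − 134.4° = 225.6°.
That fraction of the synodic month is 225.6/360 × 29.53 d ≈ 18.50 d.

18.5 days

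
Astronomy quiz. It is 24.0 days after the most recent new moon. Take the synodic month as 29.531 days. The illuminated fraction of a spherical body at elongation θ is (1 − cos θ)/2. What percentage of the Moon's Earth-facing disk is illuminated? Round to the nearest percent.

The Moon has covered 24.0/29.531 of its cycle, so θ ≈ 360° × 24.0/29.531 = 292.6°.
With cos θ = 0.384, the lit fraction is (1 − 0.384)/2 ≈ 0.308, so 31%.

31%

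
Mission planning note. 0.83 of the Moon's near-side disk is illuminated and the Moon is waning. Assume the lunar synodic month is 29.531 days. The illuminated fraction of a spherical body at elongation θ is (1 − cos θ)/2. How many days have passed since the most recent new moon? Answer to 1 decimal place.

Invert f = (1 − cos θ)/2 to get cos θ = 1 − 2(0.83) = -0.660, hence θ₀ = arccos -0.660 = 131.3°.
Since the Moon is past full (waning), take the reflex angle: θ = 360° − 131.3° = 228.7°.
Age = 29.531 × 228.7°/360° ≈ 18.76 days.

18.8 days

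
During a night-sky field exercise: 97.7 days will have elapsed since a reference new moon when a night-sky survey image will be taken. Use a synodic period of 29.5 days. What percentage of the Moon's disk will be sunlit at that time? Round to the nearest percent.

69%

Reduce mod P: 97.7 − 3×29.5 = 9.20 d into the current lunation.
Phase angle: θ = 360°·(9.20 d)/(29.5 d) = 112.3°.
Illuminated fraction = (1 − cos 112.3°)/2 = (1 − (-0.379))/2 ≈ 0.689, so 69%.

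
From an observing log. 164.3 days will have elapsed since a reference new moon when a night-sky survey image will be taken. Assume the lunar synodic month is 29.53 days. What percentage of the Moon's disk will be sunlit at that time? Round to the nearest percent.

164.3 d spans 5 complete synodic months (5 × 29.53 = 147.65 d) plus 16.65 d.
The Moon has covered 16.65/29.53 of its cycle, so θ ≈ 360° × 16.65/29.53 = 203.0°.
Illuminated fraction = (1 − cos 203.0°)/2 = (1 − (-0.921))/2 ≈ 0.960, so 96%.

96%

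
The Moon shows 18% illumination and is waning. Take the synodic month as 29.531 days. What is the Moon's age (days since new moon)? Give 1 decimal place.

cos θ = 1 − 2f = 0.640, giving a principal value of 50.2°.
Since the Moon is past full (waning), take the reflex angle: θ = 360° − 50.2° = 309.8°.
That fraction of the synodic month is 309.8/360 × 29.531 d ≈ 25.41 d.

25.4 days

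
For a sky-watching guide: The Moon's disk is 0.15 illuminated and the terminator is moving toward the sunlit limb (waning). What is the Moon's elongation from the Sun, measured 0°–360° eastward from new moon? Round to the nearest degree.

Invert f = (1 − cos θ)/2 to get cos θ = 1 − 2(0.15) = 0.700, hence θ₀ = arccos 0.700 = 45.6°.
Since the Moon is past full (waning), take the reflex angle: θ = 360° − 45.6° = 314.4°.

314°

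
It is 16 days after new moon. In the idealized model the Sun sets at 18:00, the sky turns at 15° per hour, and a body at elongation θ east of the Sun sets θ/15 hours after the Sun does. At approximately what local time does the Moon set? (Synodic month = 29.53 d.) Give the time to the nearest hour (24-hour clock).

Elongation θ = 360° × 16/29.53 ≈ 195.1°.
At 15° of sky rotation per hour, 195.1° corresponds to a 13.00 h lag.
18:00 + 13.00 h ≈ 07:00 → 07:00 to the nearest hour.

07:00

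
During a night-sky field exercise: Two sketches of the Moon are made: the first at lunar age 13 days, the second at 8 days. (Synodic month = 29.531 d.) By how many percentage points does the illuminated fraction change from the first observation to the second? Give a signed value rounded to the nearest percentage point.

θ₁ = 360° × 13/29.531 = 158.5°, f₁ = (1 − cos θ₁)/2 = 0.965.
θ₂ = 360° × 8/29.531 = 97.5°, f₂ = (1 − cos θ₂)/2 = 0.565.
Change = f₂ − f₁ = -0.400 → -40 percentage points.

-40 percentage points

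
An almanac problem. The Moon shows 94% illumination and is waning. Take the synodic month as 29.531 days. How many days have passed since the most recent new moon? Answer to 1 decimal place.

From f = (1 − cos θ)/2: cos θ = 1 − 2×0.94 = -0.880; arccos → 151.6°.
A waning Moon lies in 180°–360°, so θ = 360° − 151.6° = 208.4°.
At 360°/29.531 d per day, 208.4° corresponds to 17.09 days.

17.1 days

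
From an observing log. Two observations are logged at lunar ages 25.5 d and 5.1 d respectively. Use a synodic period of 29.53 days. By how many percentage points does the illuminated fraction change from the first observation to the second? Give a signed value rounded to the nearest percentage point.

θ₁ = 360° × 25.5/29.53 = 310.9°, f₁ = (1 − cos θ₁)/2 = 0.173.
θ₂ = 360° × 5.1/29.53 = 62.2°, f₂ = (1 − cos θ₂)/2 = 0.267.
Change = f₂ − f₁ = +0.094 → +9 percentage points.

+9 percentage points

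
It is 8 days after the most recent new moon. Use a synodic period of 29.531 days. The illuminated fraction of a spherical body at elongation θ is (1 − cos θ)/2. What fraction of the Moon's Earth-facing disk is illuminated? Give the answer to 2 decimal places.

Phase angle: θ = 360°·(8 d)/(29.531 d) = 97.5°.
Illuminated fraction = (1 − cos 97.5°)/2 = (1 − (-0.131))/2 ≈ 0.565.

0.57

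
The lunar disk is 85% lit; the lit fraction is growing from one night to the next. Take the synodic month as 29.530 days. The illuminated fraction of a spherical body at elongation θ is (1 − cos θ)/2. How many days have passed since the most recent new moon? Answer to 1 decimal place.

cos θ = 1 − 2f = -0.700, giving a principal value of 134.4°.
Before full moon the principal value applies: θ = 134.4°.
At 360°/29.530 d per day, 134.4° corresponds to 11.03 days.

11.0 days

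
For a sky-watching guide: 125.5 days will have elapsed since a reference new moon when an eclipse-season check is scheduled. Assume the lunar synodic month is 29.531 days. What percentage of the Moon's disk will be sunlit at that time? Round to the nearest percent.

125.5 d spans 4 complete synodic months (4 × 29.531 = 118.12 d) plus 7.38 d.
The Moon has covered 7.38/29.531 of its cycle, so θ ≈ 360° × 7.38/29.531 = 89.9°.
With cos θ = 0.001, the lit fraction is (1 − 0.001)/2 ≈ 0.499, so 50%.

50%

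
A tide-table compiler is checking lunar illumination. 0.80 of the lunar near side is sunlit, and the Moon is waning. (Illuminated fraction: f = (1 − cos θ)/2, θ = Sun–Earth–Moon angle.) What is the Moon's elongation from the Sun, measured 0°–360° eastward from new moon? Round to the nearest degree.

cos θ = 1 − 2f = -0.600, giving a principal value of 126.9°.
Waning ⇒ past full, so θ = 360° − 126.9° = 233.1°.

233°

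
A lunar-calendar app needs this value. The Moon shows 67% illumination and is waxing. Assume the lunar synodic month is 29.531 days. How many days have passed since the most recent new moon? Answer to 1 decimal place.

9.0 days

cos θ = 1 − 2f = -0.340, giving a principal value of 109.9°.
Before full moon the principal value applies: θ = 109.9°.
Age = 29.531 × 109.9°/360° ≈ 9.01 days.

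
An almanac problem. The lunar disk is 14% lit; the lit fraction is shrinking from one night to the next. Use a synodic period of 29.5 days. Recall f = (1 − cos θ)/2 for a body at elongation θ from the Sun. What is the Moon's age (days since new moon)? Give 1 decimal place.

From f = (1 − cos θ)/2: cos θ = 1 − 2×0.14 = 0.720; arccos → 43.9°.
Since the Moon is past full (waning), take the reflex angle: θ = 360° − 43.9° = 316.1°.
Age = 29.5 × 316.1°/360° ≈ 25.90 days.

25.9 days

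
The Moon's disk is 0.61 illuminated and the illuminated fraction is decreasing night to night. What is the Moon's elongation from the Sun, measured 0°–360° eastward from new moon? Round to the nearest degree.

257°

Invert f = (1 − cos θ)/2 to get cos θ = 1 − 2(0.61) = -0.220, hence θ₀ = arccos -0.220 = 102.7°.
Waning ⇒ past full, so θ = 360° − 102.7° = 257.3°.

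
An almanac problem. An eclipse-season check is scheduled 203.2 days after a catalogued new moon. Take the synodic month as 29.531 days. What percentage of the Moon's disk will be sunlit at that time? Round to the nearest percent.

203.2 d spans 6 complete synodic months (6 × 29.531 = 177.19 d) plus 26.01 d.
The Moon has covered 26.01/29.531 of its cycle, so θ ≈ 360° × 26.01/29.531 = 317.1°.
cos 317.1° = 0.733, so f = (1 − 0.733)/2 = 0.134, so 13%.

13%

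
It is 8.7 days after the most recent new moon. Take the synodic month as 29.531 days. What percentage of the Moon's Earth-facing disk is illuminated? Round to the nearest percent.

The Moon has covered 8.7/29.531 of its cycle, so θ ≈ 360° × 8.7/29.531 = 106.1°.
Illuminated fraction = (1 − cos 106.1°)/2 = (1 − (-0.277))/2 ≈ 0.638, so 64%.

64%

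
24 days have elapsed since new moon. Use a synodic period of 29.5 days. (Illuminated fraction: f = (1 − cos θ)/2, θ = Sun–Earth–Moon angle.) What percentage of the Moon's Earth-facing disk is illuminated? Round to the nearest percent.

31%

Elongation θ = 360° × 24/29.5 ≈ 292.9°.
Illuminated fraction = (1 − cos 292.9°)/2 = (1 − 0.389)/2 ≈ 0.306, so 31%.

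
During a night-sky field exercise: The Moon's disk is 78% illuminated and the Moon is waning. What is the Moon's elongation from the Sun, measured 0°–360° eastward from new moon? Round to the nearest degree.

236°

Invert f = (1 − cos θ)/2 to get cos θ = 1 − 2(0.78) = -0.560, hence θ₀ = arccos -0.560 = 124.1°.
A waning Moon lies in 180°–360°, so θ = 360° − 124.1° = 235.9°.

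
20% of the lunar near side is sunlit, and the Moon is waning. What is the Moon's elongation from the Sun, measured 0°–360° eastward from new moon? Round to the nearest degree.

307°

From f = (1 − cos θ)/2: cos θ = 1 − 2×0.20 = 0.600; arccos → 53.1°.
Waning ⇒ past full, so θ = 360° − 53.1° = 306.9°.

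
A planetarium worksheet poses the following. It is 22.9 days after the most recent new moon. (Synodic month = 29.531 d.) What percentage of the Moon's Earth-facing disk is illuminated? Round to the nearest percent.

42%

Phase angle: θ = 360°·(22.9 d)/(29.531 d) = 279.2°.
Illuminated fraction = (1 − cos 279.2°)/2 = (1 − 0.159)/2 ≈ 0.420, so 42%.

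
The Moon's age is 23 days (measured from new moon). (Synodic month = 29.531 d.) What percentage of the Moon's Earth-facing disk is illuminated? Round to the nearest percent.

Phase angle: θ = 360°·(23 d)/(29.531 d) = 280.4°.
cos 280.4° = 0.180, so f = (1 − 0.180)/2 = 0.410, so 41%.

41%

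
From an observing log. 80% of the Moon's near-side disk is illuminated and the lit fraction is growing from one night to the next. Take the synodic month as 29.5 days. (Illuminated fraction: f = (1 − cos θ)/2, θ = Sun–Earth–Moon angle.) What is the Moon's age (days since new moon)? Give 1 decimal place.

From f = (1 − cos θ)/2: cos θ = 1 − 2×0.80 = -0.600; arccos → 126.9°.
Before full moon the principal value applies: θ = 126.9°.
Age = 29.5 × 126.9°/360° ≈ 10.40 days.

10.4 days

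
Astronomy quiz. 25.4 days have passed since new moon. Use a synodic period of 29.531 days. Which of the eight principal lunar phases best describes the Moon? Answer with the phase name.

θ ≈ 360° × 25.4/29.531 = 310°, which falls in the waning crescent sector.

waning crescent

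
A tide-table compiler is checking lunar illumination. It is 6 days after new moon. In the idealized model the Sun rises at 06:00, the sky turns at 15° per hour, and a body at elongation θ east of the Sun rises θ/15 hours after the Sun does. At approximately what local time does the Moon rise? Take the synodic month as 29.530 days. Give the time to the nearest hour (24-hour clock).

11:00

Elongation θ = 360° × 6/29.530 ≈ 73.1°.
Delay after the Sun = 73.1° / (15°/h) ≈ 4.88 h.
06:00 + 4.88 h ≈ 10:53 → 11:00 to the nearest hour.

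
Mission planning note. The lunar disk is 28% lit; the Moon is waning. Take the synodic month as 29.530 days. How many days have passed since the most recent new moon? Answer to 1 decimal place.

From f = (1 − cos θ)/2: cos θ = 1 − 2×0.28 = 0.440; arccos → 63.9°.
Waning ⇒ past full, so θ = 360° − 63.9° = 296.1°.
At 360°/29.530 d per day, 296.1° corresponds to 24.29 days.

24.3 days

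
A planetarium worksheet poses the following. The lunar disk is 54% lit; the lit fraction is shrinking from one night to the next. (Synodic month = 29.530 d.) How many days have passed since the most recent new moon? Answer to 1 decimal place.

From f = (1 − cos θ)/2: cos θ = 1 − 2×0.54 = -0.080; arccos → 94.6°.
Waning ⇒ past full, so θ = 360° − 94.6° = 265.4°.
That fraction of the synodic month is 265.4/360 × 29.530 d ≈ 21.77 d.

21.8 days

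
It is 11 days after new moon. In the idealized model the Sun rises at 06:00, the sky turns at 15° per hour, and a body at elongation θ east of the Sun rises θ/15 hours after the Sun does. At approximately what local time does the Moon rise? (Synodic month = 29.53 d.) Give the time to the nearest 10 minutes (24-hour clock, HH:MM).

Phase angle: θ = 360°·(11 d)/(29.53 d) = 134.1°.
Delay after the Sun = 134.1° / (15°/h) ≈ 8.94 h.
06:00 + 8.940 h ≈ 14:56 → 15:00 to the nearest ten minutes.

15:00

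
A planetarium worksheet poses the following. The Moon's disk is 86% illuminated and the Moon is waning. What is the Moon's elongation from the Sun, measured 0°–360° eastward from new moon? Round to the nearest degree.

From f = (1 − cos θ)/2: cos θ = 1 − 2×0.86 = -0.720; arccos → 136.1°.
Waning ⇒ past full, so θ = 360° − 136.1° = 223.9°.

224°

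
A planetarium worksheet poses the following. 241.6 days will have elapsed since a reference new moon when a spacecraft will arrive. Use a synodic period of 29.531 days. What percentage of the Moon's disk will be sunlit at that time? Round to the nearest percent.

29%

241.6/29.531 = 8.181 lunations, so 8 complete cycles and 5.35 d into the next.
The Moon has covered 5.35/29.531 of its cycle, so θ ≈ 360° × 5.35/29.531 = 65.2°.
With cos θ = 0.419, the lit fraction is (1 − 0.419)/2 ≈ 0.291, so 29%.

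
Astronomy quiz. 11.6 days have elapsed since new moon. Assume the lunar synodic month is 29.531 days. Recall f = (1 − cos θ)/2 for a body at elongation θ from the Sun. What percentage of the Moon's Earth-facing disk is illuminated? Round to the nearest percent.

The Moon has covered 11.6/29.531 of its cycle, so θ ≈ 360° × 11.6/29.531 = 141.4°.
Illuminated fraction = (1 − cos 141.4°)/2 = (1 − (-0.782))/2 ≈ 0.891, so 89%.

89%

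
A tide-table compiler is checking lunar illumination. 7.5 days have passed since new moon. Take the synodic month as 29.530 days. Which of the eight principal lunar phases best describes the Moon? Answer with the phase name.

first quarter

At 7.5/29.530 of the cycle, θ ≈ 91° — the first quarter range.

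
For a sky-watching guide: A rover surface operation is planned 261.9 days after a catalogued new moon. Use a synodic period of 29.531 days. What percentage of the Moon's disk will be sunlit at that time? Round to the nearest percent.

261.9/29.531 = 8.869 lunations, so 8 complete cycles and 25.65 d into the next.
Phase angle: θ = 360°·(25.65 d)/(29.531 d) = 312.7°.
Illuminated fraction = (1 − cos 312.7°)/2 = (1 − 0.678)/2 ≈ 0.161, so 16%.

16%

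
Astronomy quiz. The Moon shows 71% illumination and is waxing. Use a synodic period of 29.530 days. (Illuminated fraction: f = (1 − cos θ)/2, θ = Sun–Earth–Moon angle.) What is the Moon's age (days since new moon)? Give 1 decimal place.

Invert f = (1 − cos θ)/2 to get cos θ = 1 − 2(0.71) = -0.420, hence θ₀ = arccos -0.420 = 114.8°.
Waxing ⇒ before full, so θ = 114.8°.
At 360°/29.530 d per day, 114.8° corresponds to 9.42 days.

9.4 days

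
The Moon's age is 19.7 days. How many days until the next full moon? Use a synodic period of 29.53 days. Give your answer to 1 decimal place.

Full moon occurs at elongation 180°, i.e. at age 29.53 × 180/360 = 14.765 d.
This lunation's full moon (14.765 d) has passed, so add one period: 44.295 − 19.7 = 24.595 days.

24.6 days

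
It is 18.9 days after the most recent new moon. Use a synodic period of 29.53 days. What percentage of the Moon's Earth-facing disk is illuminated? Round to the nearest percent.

82%

Elongation θ = 360° × 18.9/29.53 ≈ 230.4°.
cos 230.4° = (-0.637), so f = (1 − (-0.637))/2 = 0.819, so 82%.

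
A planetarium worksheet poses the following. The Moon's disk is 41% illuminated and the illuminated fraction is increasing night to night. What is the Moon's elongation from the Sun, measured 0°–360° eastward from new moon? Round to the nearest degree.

cos θ = 1 − 2f = 0.180, giving a principal value of 79.6°.
Waxing ⇒ before full, so θ = 79.6°.

80°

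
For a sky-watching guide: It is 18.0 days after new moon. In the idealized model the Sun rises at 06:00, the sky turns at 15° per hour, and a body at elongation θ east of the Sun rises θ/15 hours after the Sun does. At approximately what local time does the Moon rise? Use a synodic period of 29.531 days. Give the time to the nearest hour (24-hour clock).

21:00

The Moon has covered 18.0/29.531 of its cycle, so θ ≈ 360° × 18.0/29.531 = 219.4°.
At 15° of sky rotation per hour, 219.4° corresponds to a 14.63 h lag.
06:00 + 14.63 h ≈ 20:38 → 21:00 to the nearest hour.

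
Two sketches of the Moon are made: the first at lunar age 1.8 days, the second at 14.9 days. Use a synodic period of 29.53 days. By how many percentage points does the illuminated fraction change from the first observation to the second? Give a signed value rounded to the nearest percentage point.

First observation: θ = 360°·1.8/29.53 = 21.9°, so f = 0.036.
Second observation: θ = 181.6°, f = 1.000.
Δf = 1.000 − 0.036 = +0.964, i.e. +96 pp.

+96 pp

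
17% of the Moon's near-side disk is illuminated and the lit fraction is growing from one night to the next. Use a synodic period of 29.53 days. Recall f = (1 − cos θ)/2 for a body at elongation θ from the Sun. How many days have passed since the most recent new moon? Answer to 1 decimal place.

4.0 days

Invert f = (1 − cos θ)/2 to get cos θ = 1 − 2(0.17) = 0.660, hence θ₀ = arccos 0.660 = 48.7°.
Waxing ⇒ before full, so θ = 48.7°.
Age = 29.53 × 48.7°/360° ≈ 3.99 days.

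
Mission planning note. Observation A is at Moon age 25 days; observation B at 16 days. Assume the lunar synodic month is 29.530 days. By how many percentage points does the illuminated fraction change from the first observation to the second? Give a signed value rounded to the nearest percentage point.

+77 pp

First observation: θ = 360°·25/29.530 = 304.8°, so f = 0.215.
Second observation: θ = 195.1°, f = 0.983.
Δf = 0.983 − 0.215 = +0.768, i.e. +77 pp.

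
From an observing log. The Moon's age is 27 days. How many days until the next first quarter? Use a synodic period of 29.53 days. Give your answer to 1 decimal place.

9.9 days

First quarter occurs at elongation 90°, i.e. at age 29.53 × 90/360 = 7.383 d.
This lunation's first quarter (7.383 d) has passed, so add one period: 36.913 − 27 = 9.913 days.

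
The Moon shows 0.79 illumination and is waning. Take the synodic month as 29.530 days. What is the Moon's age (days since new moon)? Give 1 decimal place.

From f = (1 − cos θ)/2: cos θ = 1 − 2×0.79 = -0.580; arccos → 125.5°.
Waning ⇒ past full, so θ = 360° − 125.5° = 234.5°.
Age = 29.530 × 234.5°/360° ≈ 19.24 days.

19.2 days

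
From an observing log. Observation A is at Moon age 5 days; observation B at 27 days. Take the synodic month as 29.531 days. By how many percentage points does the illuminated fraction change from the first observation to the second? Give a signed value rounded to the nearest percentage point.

-19 pp

First observation: θ = 360°·5/29.531 = 61.0°, so f = 0.257.
Second observation: θ = 329.1°, f = 0.071.
Δf = 0.071 − 0.257 = -0.186, i.e. -19 pp.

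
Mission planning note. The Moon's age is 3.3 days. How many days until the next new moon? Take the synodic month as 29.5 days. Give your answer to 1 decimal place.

The next new moon completes the synodic month: 29.5 − 3.3 = 26.200 days.

26.2 days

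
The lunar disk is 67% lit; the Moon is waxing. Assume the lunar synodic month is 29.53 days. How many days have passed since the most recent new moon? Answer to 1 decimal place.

9.0 days

From f = (1 − cos θ)/2: cos θ = 1 − 2×0.67 = -0.340; arccos → 109.9°.
The Moon is waxing (0°–180°), so θ = 109.9° directly.
At 360°/29.53 d per day, 109.9° corresponds to 9.01 days.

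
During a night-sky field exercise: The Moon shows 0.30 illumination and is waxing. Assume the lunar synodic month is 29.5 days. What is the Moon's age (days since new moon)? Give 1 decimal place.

Invert f = (1 − cos θ)/2 to get cos θ = 1 − 2(0.30) = 0.400, hence θ₀ = arccos 0.400 = 66.4°.
The Moon is waxing (0°–180°), so θ = 66.4° directly.
At 360°/29.5 d per day, 66.4° corresponds to 5.44 days.

5.4 days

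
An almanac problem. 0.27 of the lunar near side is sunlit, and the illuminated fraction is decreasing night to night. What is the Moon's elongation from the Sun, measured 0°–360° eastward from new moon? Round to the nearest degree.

From f = (1 − cos θ)/2: cos θ = 1 − 2×0.27 = 0.460; arccos → 62.6°.
A waning Moon lies in 180°–360°, so θ = 360° − 62.6° = 297.4°.

297°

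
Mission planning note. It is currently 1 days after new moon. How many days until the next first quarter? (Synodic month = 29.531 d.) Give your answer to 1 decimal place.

6.4 days

First quarter is 0.25 of the way through the cycle: age 0.25 × 29.531 = 7.383 d.
That is 7.383 − 1 = 6.383 days ahead.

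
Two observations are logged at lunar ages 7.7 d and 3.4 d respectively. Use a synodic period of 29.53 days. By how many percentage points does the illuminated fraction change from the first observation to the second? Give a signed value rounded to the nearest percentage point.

First observation: θ = 360°·7.7/29.53 = 93.9°, so f = 0.534.
Second observation: θ = 41.4°, f = 0.125.
Δf = 0.125 − 0.534 = -0.409, i.e. -41 pp.

-41 percentage points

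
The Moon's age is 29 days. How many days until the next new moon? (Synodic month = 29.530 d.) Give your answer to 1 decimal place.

0.5 days

One full lunation from the last new moon is 29.530 d; remaining = 29.530 − 29 = 0.530 d.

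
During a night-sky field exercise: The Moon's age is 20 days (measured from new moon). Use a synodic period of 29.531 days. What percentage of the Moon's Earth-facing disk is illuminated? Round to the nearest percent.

Phase angle: θ = 360°·(20 d)/(29.531 d) = 243.8°.
With cos θ = (-0.441), the lit fraction is (1 − (-0.441))/2 ≈ 0.721, so 72%.

72%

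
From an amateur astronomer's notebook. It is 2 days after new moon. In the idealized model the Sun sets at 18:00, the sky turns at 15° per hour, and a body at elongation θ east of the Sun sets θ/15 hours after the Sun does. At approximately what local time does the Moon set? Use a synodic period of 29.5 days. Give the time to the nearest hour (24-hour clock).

20:00

Elongation θ = 360° × 2/29.5 ≈ 24.4°.
At 15° of sky rotation per hour, 24.4° corresponds to a 1.63 h lag.
18:00 + 1.63 h ≈ 19:38 → 20:00 to the nearest hour.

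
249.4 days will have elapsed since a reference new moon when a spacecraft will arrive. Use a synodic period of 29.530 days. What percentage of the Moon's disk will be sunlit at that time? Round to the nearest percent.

Reduce mod P: 249.4 − 8×29.530 = 13.16 d into the current lunation.
The Moon has covered 13.16/29.530 of its cycle, so θ ≈ 360° × 13.16/29.530 = 160.4°.
cos 160.4° = (-0.942), so f = (1 − (-0.942))/2 = 0.971, so 97%.

97%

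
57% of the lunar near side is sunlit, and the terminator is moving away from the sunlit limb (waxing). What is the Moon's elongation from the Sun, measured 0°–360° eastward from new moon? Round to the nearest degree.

98°

cos θ = 1 − 2f = -0.140, giving a principal value of 98.0°.
The Moon is waxing (0°–180°), so θ = 98.0° directly.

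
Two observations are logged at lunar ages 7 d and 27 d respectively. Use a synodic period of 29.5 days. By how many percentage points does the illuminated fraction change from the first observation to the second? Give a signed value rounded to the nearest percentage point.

θ₁ = 360° × 7/29.5 = 85.4°, f₁ = (1 − cos θ₁)/2 = 0.460.
θ₂ = 360° × 27/29.5 = 329.5°, f₂ = (1 − cos θ₂)/2 = 0.069.
Change = f₂ − f₁ = -0.391 → -39 percentage points.

-39 pp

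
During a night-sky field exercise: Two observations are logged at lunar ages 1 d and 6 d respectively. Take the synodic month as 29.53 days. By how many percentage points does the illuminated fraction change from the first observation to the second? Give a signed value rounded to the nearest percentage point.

+34 percentage points

First observation: θ = 360°·1/29.53 = 12.2°, so f = 0.011.
Second observation: θ = 73.1°, f = 0.355.
Δf = 0.355 − 0.011 = +0.344, i.e. +34 pp.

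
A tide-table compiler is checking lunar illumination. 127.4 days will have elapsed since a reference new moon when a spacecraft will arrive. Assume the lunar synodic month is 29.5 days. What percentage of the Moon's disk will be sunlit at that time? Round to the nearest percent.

71%

Reduce mod P: 127.4 − 4×29.5 = 9.40 d into the current lunation.
Elongation θ = 360° × 9.40/29.5 ≈ 114.7°.
cos 114.7° = (-0.418), so f = (1 − (-0.418))/2 = 0.709, so 71%.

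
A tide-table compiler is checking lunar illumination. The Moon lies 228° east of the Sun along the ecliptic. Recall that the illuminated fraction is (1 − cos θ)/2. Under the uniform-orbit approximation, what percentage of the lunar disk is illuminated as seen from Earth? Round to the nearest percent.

83%

Half-versine of 228°: (1 − (-0.669))/2 = 0.835, i.e. 83%.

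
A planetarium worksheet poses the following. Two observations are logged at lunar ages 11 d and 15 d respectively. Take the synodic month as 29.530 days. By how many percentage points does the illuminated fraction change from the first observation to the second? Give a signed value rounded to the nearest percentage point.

+15 pp

θ₁ = 360° × 11/29.530 = 134.1°, f₁ = (1 − cos θ₁)/2 = 0.848.
θ₂ = 360° × 15/29.530 = 182.9°, f₂ = (1 − cos θ₂)/2 = 0.999.
Change = f₂ − f₁ = +0.151 → +15 percentage points.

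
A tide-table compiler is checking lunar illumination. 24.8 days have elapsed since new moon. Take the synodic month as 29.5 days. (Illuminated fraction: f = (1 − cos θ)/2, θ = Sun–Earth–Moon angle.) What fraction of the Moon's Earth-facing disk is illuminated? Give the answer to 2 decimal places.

Elongation θ = 360° × 24.8/29.5 ≈ 302.6°.
cos 302.6° = 0.539, so f = (1 − 0.539)/2 = 0.230.

0.23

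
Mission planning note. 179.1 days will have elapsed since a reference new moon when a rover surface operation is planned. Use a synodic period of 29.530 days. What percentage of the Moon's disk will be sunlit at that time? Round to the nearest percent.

179.1/29.530 = 6.065 lunations, so 6 complete cycles and 1.92 d into the next.
The Moon has covered 1.92/29.530 of its cycle, so θ ≈ 360° × 1.92/29.530 = 23.4°.
Illuminated fraction = (1 − cos 23.4°)/2 = (1 − 0.918)/2 ≈ 0.041, so 4%.

4%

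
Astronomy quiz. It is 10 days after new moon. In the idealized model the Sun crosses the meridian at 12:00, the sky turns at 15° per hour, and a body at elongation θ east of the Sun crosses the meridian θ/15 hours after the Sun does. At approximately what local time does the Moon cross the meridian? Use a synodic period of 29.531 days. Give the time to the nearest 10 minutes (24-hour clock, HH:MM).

20:10

Elongation θ = 360° × 10/29.531 ≈ 121.9°.
The Moon trails the Sun by θ/15 = 121.9/15 ≈ 8.13 hours.
12:00 + 8.127 h ≈ 20:08 → 20:10 to the nearest ten minutes.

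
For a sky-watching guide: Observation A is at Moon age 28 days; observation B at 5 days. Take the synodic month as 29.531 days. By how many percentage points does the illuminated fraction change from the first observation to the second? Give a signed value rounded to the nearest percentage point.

First observation: θ = 360°·28/29.531 = 341.3°, so f = 0.026.
Second observation: θ = 61.0°, f = 0.257.
Δf = 0.257 − 0.026 = +0.231, i.e. +23 pp.

+23 pp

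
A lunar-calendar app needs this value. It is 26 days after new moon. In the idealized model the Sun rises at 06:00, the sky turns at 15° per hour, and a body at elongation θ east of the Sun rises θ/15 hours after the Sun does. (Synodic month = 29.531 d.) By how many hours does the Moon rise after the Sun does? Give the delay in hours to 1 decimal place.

Elongation θ = 360° × 26/29.531 ≈ 317.0°.
At 15° of sky rotation per hour, 317.0° corresponds to a 21.13 h lag.
So the Moon rises 21.13 h after the Sun.

21.1 h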